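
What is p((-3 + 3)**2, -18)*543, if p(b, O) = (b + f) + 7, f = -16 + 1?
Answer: -4344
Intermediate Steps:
f = -15
p(b, O) = -8 + b (p(b, O) = (b - 15) + 7 = (-15 + b) + 7 = -8 + b)
p((-3 + 3)**2, -18)*543 = (-8 + (-3 + 3)**2)*543 = (-8 + 0**2)*543 = (-8 + 0)*543 = -8*543 = -4344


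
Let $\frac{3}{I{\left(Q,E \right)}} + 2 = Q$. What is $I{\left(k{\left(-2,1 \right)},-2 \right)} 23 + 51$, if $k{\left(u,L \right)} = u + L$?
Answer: $28$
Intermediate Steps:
$k{\left(u,L \right)} = L + u$
$I{\left(Q,E \right)} = \frac{3}{-2 + Q}$
$I{\left(k{\left(-2,1 \right)},-2 \right)} 23 + 51 = \frac{3}{-2 + \left(1 - 2\right)} 23 + 51 = \frac{3}{-2 - 1} \cdot 23 + 51 = \frac{3}{-3} \cdot 23 + 51 = 3 \left(- \frac{1}{3}\right) 23 + 51 = \left(-1\right) 23 + 51 = -23 + 51 = 28$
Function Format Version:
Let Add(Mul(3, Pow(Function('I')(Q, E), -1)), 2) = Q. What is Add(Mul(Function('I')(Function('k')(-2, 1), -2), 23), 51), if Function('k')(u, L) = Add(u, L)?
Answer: 28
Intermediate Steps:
Function('k')(u, L) = Add(L, u)
Function('I')(Q, E) = Mul(3, Pow(Add(-2, Q), -1))
Add(Mul(Function('I')(Function('k')(-2, 1), -2), 23), 51) = Add(Mul(Mul(3, Pow(Add(-2, Add(1, -2)), -1)), 23), 51) = Add(Mul(Mul(3, Pow(Add(-2, -1), -1)), 23), 51) = Add(Mul(Mul(3, Pow(-3, -1)), 23), 51) = Add(Mul(Mul(3, Rational(-1, 3)), 23), 51) = Add(Mul(-1, 23), 51) = Add(-23, 51) = 28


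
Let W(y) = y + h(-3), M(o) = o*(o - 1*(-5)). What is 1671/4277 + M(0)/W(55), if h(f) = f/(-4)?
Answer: 1671/4277 ≈ 0.39069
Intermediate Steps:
h(f) = -f/4 (h(f) = f*(-¼) = -f/4)
M(o) = o*(5 + o) (M(o) = o*(o + 5) = o*(5 + o))
W(y) = ¾ + y (W(y) = y - ¼*(-3) = y + ¾ = ¾ + y)
1671/4277 + M(0)/W(55) = 1671/4277 + (0*(5 + 0))/(¾ + 55) = 1671*(1/4277) + (0*5)/(223/4) = 1671/4277 + 0*(4/223) = 1671/4277 + 0 = 1671/4277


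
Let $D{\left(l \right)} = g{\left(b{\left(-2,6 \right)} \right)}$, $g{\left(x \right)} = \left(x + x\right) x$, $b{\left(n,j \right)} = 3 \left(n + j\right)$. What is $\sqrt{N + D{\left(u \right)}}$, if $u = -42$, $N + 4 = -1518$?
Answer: $i \sqrt{1234} \approx 35.128 i$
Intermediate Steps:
$b{\left(n,j \right)} = 3 j + 3 n$ ($b{\left(n,j \right)} = 3 \left(j + n\right) = 3 j + 3 n$)
$N = -1522$ ($N = -4 - 1518 = -1522$)
$g{\left(x \right)} = 2 x^{2}$ ($g{\left(x \right)} = 2 x x = 2 x^{2}$)
$D{\left(l \right)} = 288$ ($D{\left(l \right)} = 2 \left(3 \cdot 6 + 3 \left(-2\right)\right)^{2} = 2 \left(18 - 6\right)^{2} = 2 \cdot 12^{2} = 2 \cdot 144 = 288$)
$\sqrt{N + D{\left(u \right)}} = \sqrt{-1522 + 288} = \sqrt{-1234} = i \sqrt{1234}$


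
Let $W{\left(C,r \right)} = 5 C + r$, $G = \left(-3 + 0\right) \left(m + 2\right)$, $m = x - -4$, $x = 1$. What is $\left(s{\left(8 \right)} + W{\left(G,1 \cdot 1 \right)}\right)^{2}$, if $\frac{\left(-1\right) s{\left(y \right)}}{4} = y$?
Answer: $18496$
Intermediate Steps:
$s{\left(y \right)} = - 4 y$
$m = 5$ ($m = 1 - -4 = 1 + 4 = 5$)
$G = -21$ ($G = \left(-3 + 0\right) \left(5 + 2\right) = \left(-3\right) 7 = -21$)
$W{\left(C,r \right)} = r + 5 C$
$\left(s{\left(8 \right)} + W{\left(G,1 \cdot 1 \right)}\right)^{2} = \left(\left(-4\right) 8 + \left(1 \cdot 1 + 5 \left(-21\right)\right)\right)^{2} = \left(-32 + \left(1 - 105\right)\right)^{2} = \left(-32 - 104\right)^{2} = \left(-136\right)^{2} = 18496$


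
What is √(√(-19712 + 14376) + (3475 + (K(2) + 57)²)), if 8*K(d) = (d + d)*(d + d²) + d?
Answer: √(113681 + 32*I*√1334)/4 ≈ 84.293 + 0.4333*I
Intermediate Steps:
K(d) = d/8 + d*(d + d²)/4 (K(d) = ((d + d)*(d + d²) + d)/8 = ((2*d)*(d + d²) + d)/8 = (2*d*(d + d²) + d)/8 = (d + 2*d*(d + d²))/8 = d/8 + d*(d + d²)/4)
√(√(-19712 + 14376) + (3475 + (K(2) + 57)²)) = √(√(-19712 + 14376) + (3475 + ((⅛)*2*(1 + 2*2 + 2*2²) + 57)²)) = √(√(-5336) + (3475 + ((⅛)*2*(1 + 4 + 2*4) + 57)²)) = √(2*I*√1334 + (3475 + ((⅛)*2*(1 + 4 + 8) + 57)²)) = √(2*I*√1334 + (3475 + ((⅛)*2*13 + 57)²)) = √(2*I*√1334 + (3475 + (13/4 + 57)²)) = √(2*I*√1334 + (3475 + (241/4)²)) = √(2*I*√1334 + (3475 + 58081/16)) = √(2*I*√1334 + 113681/16) = √(113681/16 + 2*I*√1334)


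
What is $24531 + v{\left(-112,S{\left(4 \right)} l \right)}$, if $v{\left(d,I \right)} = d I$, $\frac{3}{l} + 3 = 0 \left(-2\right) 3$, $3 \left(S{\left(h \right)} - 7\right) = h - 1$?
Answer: $25427$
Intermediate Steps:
$S{\left(h \right)} = \frac{20}{3} + \frac{h}{3}$ ($S{\left(h \right)} = 7 + \frac{h - 1}{3} = 7 + \frac{-1 + h}{3} = 7 + \left(- \frac{1}{3} + \frac{h}{3}\right) = \frac{20}{3} + \frac{h}{3}$)
$l = -1$ ($l = \frac{3}{-3 + 0 \left(-2\right) 3} = \frac{3}{-3 + 0 \cdot 3} = \frac{3}{-3 + 0} = \frac{3}{-3} = 3 \left(- \frac{1}{3}\right) = -1$)
$v{\left(d,I \right)} = I d$
$24531 + v{\left(-112,S{\left(4 \right)} l \right)} = 24531 + \left(\frac{20}{3} + \frac{1}{3} \cdot 4\right) \left(-1\right) \left(-112\right) = 24531 + \left(\frac{20}{3} + \frac{4}{3}\right) \left(-1\right) \left(-112\right) = 24531 + 8 \left(-1\right) \left(-112\right) = 24531 - -896 = 24531 + 896 = 25427$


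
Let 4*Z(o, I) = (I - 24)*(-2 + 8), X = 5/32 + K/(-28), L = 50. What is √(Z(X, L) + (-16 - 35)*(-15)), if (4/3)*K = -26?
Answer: 2*√201 ≈ 28.355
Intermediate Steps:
K = -39/2 (K = (¾)*(-26) = -39/2 ≈ -19.500)
X = 191/224 (X = 5/32 - 39/2/(-28) = 5*(1/32) - 39/2*(-1/28) = 5/32 + 39/56 = 191/224 ≈ 0.85268)
Z(o, I) = -36 + 3*I/2 (Z(o, I) = ((I - 24)*(-2 + 8))/4 = ((-24 + I)*6)/4 = (-144 + 6*I)/4 = -36 + 3*I/2)
√(Z(X, L) + (-16 - 35)*(-15)) = √((-36 + (3/2)*50) + (-16 - 35)*(-15)) = √((-36 + 75) - 51*(-15)) = √(39 + 765) = √804 = 2*√201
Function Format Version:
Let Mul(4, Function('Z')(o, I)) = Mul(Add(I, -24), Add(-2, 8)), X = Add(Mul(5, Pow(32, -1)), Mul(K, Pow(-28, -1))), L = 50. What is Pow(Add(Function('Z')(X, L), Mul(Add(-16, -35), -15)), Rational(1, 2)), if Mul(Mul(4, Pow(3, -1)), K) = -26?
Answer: Mul(2, Pow(201, Rational(1, 2))) ≈ 28.355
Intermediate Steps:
K = Rational(-39, 2) (K = Mul(Rational(3, 4), -26) = Rational(-39, 2) ≈ -19.500)
X = Rational(191, 224) (X = Add(Mul(5, Pow(32, -1)), Mul(Rational(-39, 2), Pow(-28, -1))) = Add(Mul(5, Rational(1, 32)), Mul(Rational(-39, 2), Rational(-1, 28))) = Add(Rational(5, 32), Rational(39, 56)) = Rational(191, 224) ≈ 0.85268)
Function('Z')(o, I) = Add(-36, Mul(Rational(3, 2), I)) (Function('Z')(o, I) = Mul(Rational(1, 4), Mul(Add(I, -24), Add(-2, 8))) = Mul(Rational(1, 4), Mul(Add(-24, I), 6)) = Mul(Rational(1, 4), Add(-144, Mul(6, I))) = Add(-36, Mul(Rational(3, 2), I)))
Pow(Add(Function('Z')(X, L), Mul(Add(-16, -35), -15)), Rational(1, 2)) = Pow(Add(Add(-36, Mul(Rational(3, 2), 50)), Mul(Add(-16, -35), -15)), Rational(1, 2)) = Pow(Add(Add(-36, 75), Mul(-51, -15)), Rational(1, 2)) = Pow(Add(39, 765), Rational(1, 2)) = Pow(804, Rational(1, 2)) = Mul(2, Pow(201, Rational(1, 2)))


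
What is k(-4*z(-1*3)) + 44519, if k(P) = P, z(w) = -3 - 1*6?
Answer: 44555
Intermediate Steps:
z(w) = -9 (z(w) = -3 - 6 = -9)
k(-4*z(-1*3)) + 44519 = -4*(-9) + 44519 = 36 + 44519 = 44555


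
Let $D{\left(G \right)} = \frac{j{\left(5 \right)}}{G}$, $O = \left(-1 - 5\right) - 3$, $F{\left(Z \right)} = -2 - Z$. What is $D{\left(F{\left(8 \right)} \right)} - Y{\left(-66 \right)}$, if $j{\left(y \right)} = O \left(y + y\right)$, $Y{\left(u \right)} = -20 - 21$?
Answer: $50$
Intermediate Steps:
$Y{\left(u \right)} = -41$
$O = -9$ ($O = -6 - 3 = -9$)
$j{\left(y \right)} = - 18 y$ ($j{\left(y \right)} = - 9 \left(y + y\right) = - 9 \cdot 2 y = - 18 y$)
$D{\left(G \right)} = - \frac{90}{G}$ ($D{\left(G \right)} = \frac{\left(-18\right) 5}{G} = - \frac{90}{G}$)
$D{\left(F{\left(8 \right)} \right)} - Y{\left(-66 \right)} = - \frac{90}{-2 - 8} - -41 = - \frac{90}{-2 - 8} + 41 = - \frac{90}{-10} + 41 = \left(-90\right) \left(- \frac{1}{10}\right) + 41 = 9 + 41 = 50$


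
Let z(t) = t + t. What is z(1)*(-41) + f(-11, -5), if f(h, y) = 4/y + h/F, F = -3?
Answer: -1187/15 ≈ -79.133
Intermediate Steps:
z(t) = 2*t
f(h, y) = 4/y - h/3 (f(h, y) = 4/y + h/(-3) = 4/y + h*(-⅓) = 4/y - h/3)
z(1)*(-41) + f(-11, -5) = (2*1)*(-41) + (4/(-5) - ⅓*(-11)) = 2*(-41) + (4*(-⅕) + 11/3) = -82 + (-⅘ + 11/3) = -82 + 43/15 = -1187/15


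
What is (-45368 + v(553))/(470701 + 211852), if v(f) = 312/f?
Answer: -25088192/377451809 ≈ -0.066467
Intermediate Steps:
(-45368 + v(553))/(470701 + 211852) = (-45368 + 312/553)/(470701 + 211852) = (-45368 + 312*(1/553))/682553 = (-45368 + 312/553)*(1/682553) = -25088192/553*1/682553 = -25088192/377451809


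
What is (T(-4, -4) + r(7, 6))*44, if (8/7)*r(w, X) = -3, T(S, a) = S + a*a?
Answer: 825/2 ≈ 412.50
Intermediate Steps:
T(S, a) = S + a²
r(w, X) = -21/8 (r(w, X) = (7/8)*(-3) = -21/8)
(T(-4, -4) + r(7, 6))*44 = ((-4 + (-4)²) - 21/8)*44 = ((-4 + 16) - 21/8)*44 = (12 - 21/8)*44 = (75/8)*44 = 825/2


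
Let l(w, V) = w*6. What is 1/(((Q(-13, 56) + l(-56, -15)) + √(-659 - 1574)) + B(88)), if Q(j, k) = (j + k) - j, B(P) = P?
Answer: -192/39097 - I*√2233/39097 ≈ -0.0049109 - 0.0012087*I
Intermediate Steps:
l(w, V) = 6*w
Q(j, k) = k
1/(((Q(-13, 56) + l(-56, -15)) + √(-659 - 1574)) + B(88)) = 1/(((56 + 6*(-56)) + √(-659 - 1574)) + 88) = 1/(((56 - 336) + √(-2233)) + 88) = 1/((-280 + I*√2233) + 88) = 1/(-192 + I*√2233)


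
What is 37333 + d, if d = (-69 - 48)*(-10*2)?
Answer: 39673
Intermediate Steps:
d = 2340 (d = -117*(-20) = 2340)
37333 + d = 37333 + 2340 = 39673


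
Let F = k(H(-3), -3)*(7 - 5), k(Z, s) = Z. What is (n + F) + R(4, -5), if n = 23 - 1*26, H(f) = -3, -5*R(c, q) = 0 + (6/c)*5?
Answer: -21/2 ≈ -10.500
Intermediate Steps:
R(c, q) = -6/c (R(c, q) = -(0 + (6/c)*5)/5 = -(0 + 30/c)/5 = -6/c)
F = -6 (F = -3*(7 - 5) = -3*2 = -6)
n = -3 (n = 23 - 26 = -3)
(n + F) + R(4, -5) = (-3 - 6) - 6/4 = -9 - 6*1/4 = -9 - 3/2 = -21/2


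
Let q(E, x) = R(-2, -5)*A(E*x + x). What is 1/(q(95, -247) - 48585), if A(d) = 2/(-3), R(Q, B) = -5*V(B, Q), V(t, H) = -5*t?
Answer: -3/145505 ≈ -2.0618e-5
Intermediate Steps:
R(Q, B) = 25*B (R(Q, B) = -(-25)*B = 25*B)
A(d) = -⅔ (A(d) = 2*(-⅓) = -⅔)
q(E, x) = 250/3 (q(E, x) = (25*(-5))*(-⅔) = -125*(-⅔) = 250/3)
1/(q(95, -247) - 48585) = 1/(250/3 - 48585) = 1/(-145505/3) = -3/145505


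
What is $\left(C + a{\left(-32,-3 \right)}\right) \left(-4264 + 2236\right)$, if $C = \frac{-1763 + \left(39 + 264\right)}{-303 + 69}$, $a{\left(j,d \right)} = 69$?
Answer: $- \frac{457756}{3} \approx -1.5259 \cdot 10^{5}$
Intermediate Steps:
$C = \frac{730}{117}$ ($C = \frac{-1763 + 303}{-234} = \left(-1460\right) \left(- \frac{1}{234}\right) = \frac{730}{117} \approx 6.2393$)
$\left(C + a{\left(-32,-3 \right)}\right) \left(-4264 + 2236\right) = \left(\frac{730}{117} + 69\right) \left(-4264 + 2236\right) = \frac{8803}{117} \left(-2028\right) = - \frac{457756}{3}$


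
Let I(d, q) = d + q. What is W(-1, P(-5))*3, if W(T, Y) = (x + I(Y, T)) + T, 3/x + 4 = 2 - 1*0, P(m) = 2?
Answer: -9/2 ≈ -4.5000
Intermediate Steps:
x = -3/2 (x = 3/(-4 + (2 - 1*0)) = 3/(-4 + (2 + 0)) = 3/(-4 + 2) = 3/(-2) = 3*(-½) = -3/2 ≈ -1.5000)
W(T, Y) = -3/2 + Y + 2*T (W(T, Y) = (-3/2 + (Y + T)) + T = (-3/2 + (T + Y)) + T = (-3/2 + T + Y) + T = -3/2 + Y + 2*T)
W(-1, P(-5))*3 = (-3/2 + 2 + 2*(-1))*3 = (-3/2 + 2 - 2)*3 = -3/2*3 = -9/2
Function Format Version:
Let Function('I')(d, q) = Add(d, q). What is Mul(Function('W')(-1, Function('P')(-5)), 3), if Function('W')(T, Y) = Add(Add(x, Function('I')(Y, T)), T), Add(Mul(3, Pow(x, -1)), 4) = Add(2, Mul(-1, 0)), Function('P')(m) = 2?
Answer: Rational(-9, 2) ≈ -4.5000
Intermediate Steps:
x = Rational(-3, 2) (x = Mul(3, Pow(Add(-4, Add(2, Mul(-1, 0))), -1)) = Mul(3, Pow(Add(-4, Add(2, 0)), -1)) = Mul(3, Pow(Add(-4, 2), -1)) = Mul(3, Pow(-2, -1)) = Mul(3, Rational(-1, 2)) = Rational(-3, 2) ≈ -1.5000)
Function('W')(T, Y) = Add(Rational(-3, 2), Y, Mul(2, T)) (Function('W')(T, Y) = Add(Add(Rational(-3, 2), Add(Y, T)), T) = Add(Add(Rational(-3, 2), Add(T, Y)), T) = Add(Add(Rational(-3, 2), T, Y), T) = Add(Rational(-3, 2), Y, Mul(2, T)))
Mul(Function('W')(-1, Function('P')(-5)), 3) = Mul(Add(Rational(-3, 2), 2, Mul(2, -1)), 3) = Mul(Add(Rational(-3, 2), 2, -2), 3) = Mul(Rational(-3, 2), 3) = Rational(-9, 2)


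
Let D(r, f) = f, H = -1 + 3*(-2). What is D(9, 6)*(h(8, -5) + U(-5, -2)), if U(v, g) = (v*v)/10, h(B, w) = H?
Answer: -27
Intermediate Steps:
H = -7 (H = -1 - 6 = -7)
h(B, w) = -7
U(v, g) = v²/10 (U(v, g) = v²*(⅒) = v²/10)
D(9, 6)*(h(8, -5) + U(-5, -2)) = 6*(-7 + (⅒)*(-5)²) = 6*(-7 + (⅒)*25) = 6*(-7 + 5/2) = 6*(-9/2) = -27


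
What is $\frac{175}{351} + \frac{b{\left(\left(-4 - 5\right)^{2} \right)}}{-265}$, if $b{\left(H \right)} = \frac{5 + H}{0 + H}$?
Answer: $\frac{138007}{279045} \approx 0.49457$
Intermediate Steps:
$b{\left(H \right)} = \frac{5 + H}{H}$
$\frac{175}{351} + \frac{b{\left(\left(-4 - 5\right)^{2} \right)}}{-265} = \frac{175}{351} + \frac{\frac{1}{\left(-4 - 5\right)^{2}} \left(5 + \left(-4 - 5\right)^{2}\right)}{-265} = 175 \cdot \frac{1}{351} + \frac{5 + \left(-9\right)^{2}}{\left(-9\right)^{2}} \left(- \frac{1}{265}\right) = \frac{175}{351} + \frac{5 + 81}{81} \left(- \frac{1}{265}\right) = \frac{175}{351} + \frac{1}{81} \cdot 86 \left(- \frac{1}{265}\right) = \frac{175}{351} + \frac{86}{81} \left(- \frac{1}{265}\right) = \frac{175}{351} - \frac{86}{21465} = \frac{138007}{279045}$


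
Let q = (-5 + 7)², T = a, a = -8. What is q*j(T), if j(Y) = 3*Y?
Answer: -96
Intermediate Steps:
T = -8
q = 4 (q = 2² = 4)
q*j(T) = 4*(3*(-8)) = 4*(-24) = -96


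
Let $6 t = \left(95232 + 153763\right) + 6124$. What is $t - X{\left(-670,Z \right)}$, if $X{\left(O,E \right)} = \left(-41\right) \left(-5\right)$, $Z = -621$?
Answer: $\frac{253889}{6} \approx 42315.0$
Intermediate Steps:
$X{\left(O,E \right)} = 205$
$t = \frac{255119}{6}$ ($t = \frac{\left(95232 + 153763\right) + 6124}{6} = \frac{248995 + 6124}{6} = \frac{1}{6} \cdot 255119 = \frac{255119}{6} \approx 42520.0$)
$t - X{\left(-670,Z \right)} = \frac{255119}{6} - 205 = \frac{253889}{6}$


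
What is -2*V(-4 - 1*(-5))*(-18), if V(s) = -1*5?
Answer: -180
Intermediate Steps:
V(s) = -5
-2*V(-4 - 1*(-5))*(-18) = -2*(-5)*(-18) = 10*(-18) = -180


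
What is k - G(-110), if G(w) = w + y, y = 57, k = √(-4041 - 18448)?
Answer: 53 + I*√22489 ≈ 53.0 + 149.96*I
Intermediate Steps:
k = I*√22489 (k = √(-22489) = I*√22489 ≈ 149.96*I)
G(w) = 57 + w (G(w) = w + 57 = 57 + w)
k - G(-110) = I*√22489 - (57 - 110) = I*√22489 - 1*(-53) = I*√22489 + 53 = 53 + I*√22489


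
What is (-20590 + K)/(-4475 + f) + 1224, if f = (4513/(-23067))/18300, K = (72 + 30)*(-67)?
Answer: 2323729891830312/1889014302013 ≈ 1230.1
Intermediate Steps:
K = -6834 (K = 102*(-67) = -6834)
f = -4513/422126100 (f = (4513*(-1/23067))*(1/18300) = -4513/23067*1/18300 = -4513/422126100 ≈ -1.0691e-5)
(-20590 + K)/(-4475 + f) + 1224 = (-20590 - 6834)/(-4475 - 4513/422126100) + 1224 = -27424/(-1889014302013/422126100) + 1224 = -27424*(-422126100/1889014302013) + 1224 = 11576386166400/1889014302013 + 1224 = 2323729891830312/1889014302013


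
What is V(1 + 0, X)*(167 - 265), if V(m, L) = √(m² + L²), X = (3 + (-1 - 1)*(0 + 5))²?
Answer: -98*√2402 ≈ -4803.0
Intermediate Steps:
X = 49 (X = (3 - 2*5)² = (3 - 10)² = (-7)² = 49)
V(m, L) = √(L² + m²)
V(1 + 0, X)*(167 - 265) = √(49² + (1 + 0)²)*(167 - 265) = √(2401 + 1²)*(-98) = √(2401 + 1)*(-98) = √2402*(-98) = -98*√2402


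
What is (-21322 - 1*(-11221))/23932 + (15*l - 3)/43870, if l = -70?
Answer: -234165633/524948420 ≈ -0.44607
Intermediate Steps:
(-21322 - 1*(-11221))/23932 + (15*l - 3)/43870 = (-21322 - 1*(-11221))/23932 + (15*(-70) - 3)/43870 = (-21322 + 11221)*(1/23932) + (-1050 - 3)*(1/43870) = -10101*1/23932 - 1053*1/43870 = -10101/23932 - 1053/43870 = -234165633/524948420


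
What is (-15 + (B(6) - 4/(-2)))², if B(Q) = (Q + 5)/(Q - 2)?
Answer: 1681/16 ≈ 105.06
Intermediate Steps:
B(Q) = (5 + Q)/(-2 + Q)
(-15 + (B(6) - 4/(-2)))² = (-15 + ((5 + 6)/(-2 + 6) - 4/(-2)))² = (-15 + (11/4 - 4*(-1)/2))² = (-15 + ((¼)*11 - 1*(-2)))² = (-15 + (11/4 + 2))² = (-15 + 19/4)² = (-41/4)² = 1681/16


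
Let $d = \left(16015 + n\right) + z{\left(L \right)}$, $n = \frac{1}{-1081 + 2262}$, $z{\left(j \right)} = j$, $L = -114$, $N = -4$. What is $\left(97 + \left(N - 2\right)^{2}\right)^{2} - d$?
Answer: $\frac{2111627}{1181} \approx 1788.0$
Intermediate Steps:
$n = \frac{1}{1181} \approx 0.00084674$
$d = \frac{18779082}{1181}$ ($d = \left(16015 + \frac{1}{1181}\right) - 114 = \frac{18913716}{1181} - 114 = \frac{18779082}{1181} \approx 15901.0$)
$\left(97 + \left(N - 2\right)^{2}\right)^{2} - d = \left(97 + \left(-4 - 2\right)^{2}\right)^{2} - \frac{18779082}{1181} = \left(97 + \left(-6\right)^{2}\right)^{2} - \frac{18779082}{1181} = \left(97 + 36\right)^{2} - \frac{18779082}{1181} = 133^{2} - \frac{18779082}{1181} = 17689 - \frac{18779082}{1181} = \frac{2111627}{1181}$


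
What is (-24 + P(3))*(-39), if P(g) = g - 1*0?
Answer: 819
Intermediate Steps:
P(g) = g (P(g) = g + 0 = g)
(-24 + P(3))*(-39) = (-24 + 3)*(-39) = -21*(-39) = 819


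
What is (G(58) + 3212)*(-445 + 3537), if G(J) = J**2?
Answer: 20332992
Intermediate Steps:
(G(58) + 3212)*(-445 + 3537) = (58**2 + 3212)*(-445 + 3537) = (3364 + 3212)*3092 = 6576*3092 = 20332992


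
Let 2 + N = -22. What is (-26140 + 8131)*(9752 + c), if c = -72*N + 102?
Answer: -208580238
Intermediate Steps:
N = -24 (N = -2 - 22 = -24)
c = 1830 (c = -72*(-24) + 102 = 1728 + 102 = 1830)
(-26140 + 8131)*(9752 + c) = (-26140 + 8131)*(9752 + 1830) = -18009*11582 = -208580238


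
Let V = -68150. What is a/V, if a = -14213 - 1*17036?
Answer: 31249/68150 ≈ 0.45853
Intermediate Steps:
a = -31249 (a = -14213 - 17036 = -31249)
a/V = -31249/(-68150) = -31249*(-1/68150) = 31249/68150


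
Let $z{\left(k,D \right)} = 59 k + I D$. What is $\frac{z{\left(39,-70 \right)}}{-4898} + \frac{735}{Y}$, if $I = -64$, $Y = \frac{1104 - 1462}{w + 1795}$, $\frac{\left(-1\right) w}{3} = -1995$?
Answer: $- \frac{14005330499}{876742} \approx -15974.0$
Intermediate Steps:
$w = 5985$ ($w = \left(-3\right) \left(-1995\right) = 5985$)
$Y = - \frac{179}{3890}$ ($Y = \frac{1104 - 1462}{5985 + 1795} = - \frac{358}{7780} = \left(-358\right) \frac{1}{7780} = - \frac{179}{3890} \approx -0.046015$)
$z{\left(k,D \right)} = - 64 D + 59 k$ ($z{\left(k,D \right)} = 59 k - 64 D = - 64 D + 59 k$)
$\frac{z{\left(39,-70 \right)}}{-4898} + \frac{735}{Y} = \frac{\left(-64\right) \left(-70\right) + 59 \cdot 39}{-4898} + \frac{735}{- \frac{179}{3890}} = \left(4480 + 2301\right) \left(- \frac{1}{4898}\right) + 735 \left(- \frac{3890}{179}\right) = 6781 \left(- \frac{1}{4898}\right) - \frac{2859150}{179} = - \frac{6781}{4898} - \frac{2859150}{179} = - \frac{14005330499}{876742}$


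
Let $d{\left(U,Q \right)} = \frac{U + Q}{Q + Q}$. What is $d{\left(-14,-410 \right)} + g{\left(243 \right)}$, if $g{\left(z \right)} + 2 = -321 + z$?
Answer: $- \frac{16294}{205} \approx -79.483$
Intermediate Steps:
$d{\left(U,Q \right)} = \frac{Q + U}{2 Q}$
$g{\left(z \right)} = -323 + z$ ($g{\left(z \right)} = -2 + \left(-321 + z\right) = -323 + z$)
$d{\left(-14,-410 \right)} + g{\left(243 \right)} = \frac{-410 - 14}{2 \left(-410\right)} + \left(-323 + 243\right) = \frac{1}{2} \left(- \frac{1}{410}\right) \left(-424\right) - 80 = \frac{106}{205} - 80 = - \frac{16294}{205}$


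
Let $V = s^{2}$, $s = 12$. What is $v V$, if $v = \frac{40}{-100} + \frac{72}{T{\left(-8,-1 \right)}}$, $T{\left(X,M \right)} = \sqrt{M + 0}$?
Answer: $- \frac{288}{5} - 10368 i \approx -57.6 - 10368.0 i$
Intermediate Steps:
$T{\left(X,M \right)} = \sqrt{M}$
$v = - \frac{2}{5} - 72 i$ ($v = \frac{40}{-100} + \frac{72}{\sqrt{-1}} = 40 \left(- \frac{1}{100}\right) + \frac{72}{i} = - \frac{2}{5} + 72 \left(- i\right) = - \frac{2}{5} - 72 i \approx -0.4 - 72.0 i$)
$V = 144$ ($V = 12^{2} = 144$)
$v V = \left(- \frac{2}{5} - 72 i\right) 144 = - \frac{288}{5} - 10368 i$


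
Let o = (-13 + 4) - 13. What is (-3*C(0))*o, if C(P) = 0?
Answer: 0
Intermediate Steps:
o = -22 (o = -9 - 13 = -22)
(-3*C(0))*o = -3*0*(-22) = 0*(-22) = 0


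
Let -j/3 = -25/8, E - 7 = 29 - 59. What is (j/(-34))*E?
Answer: 1725/272 ≈ 6.3419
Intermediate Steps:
E = -23 (E = 7 + (29 - 59) = 7 - 30 = -23)
j = 75/8 (j = -(-75)/8 = -3*(-25/8) = 75/8 ≈ 9.3750)
(j/(-34))*E = ((75/8)/(-34))*(-23) = ((75/8)*(-1/34))*(-23) = -75/272*(-23) = 1725/272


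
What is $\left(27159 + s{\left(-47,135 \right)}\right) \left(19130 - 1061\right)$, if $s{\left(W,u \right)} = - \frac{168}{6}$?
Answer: $490230039$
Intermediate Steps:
$s{\left(W,u \right)} = -28$ ($s{\left(W,u \right)} = \left(-168\right) \frac{1}{6} = -28$)
$\left(27159 + s{\left(-47,135 \right)}\right) \left(19130 - 1061\right) = \left(27159 - 28\right) \left(19130 - 1061\right) = 27131 \cdot 18069 = 490230039$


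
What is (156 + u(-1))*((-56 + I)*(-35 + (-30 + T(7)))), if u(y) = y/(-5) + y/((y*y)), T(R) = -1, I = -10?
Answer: 3380256/5 ≈ 6.7605e+5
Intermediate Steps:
u(y) = 1/y - y/5 (u(y) = y*(-⅕) + y/(y²) = -y/5 + y/y² = -y/5 + 1/y = 1/y - y/5)
(156 + u(-1))*((-56 + I)*(-35 + (-30 + T(7)))) = (156 + (1/(-1) - ⅕*(-1)))*((-56 - 10)*(-35 + (-30 - 1))) = (156 + (-1 + ⅕))*(-66*(-35 - 31)) = (156 - ⅘)*(-66*(-66)) = (776/5)*4356 = 3380256/5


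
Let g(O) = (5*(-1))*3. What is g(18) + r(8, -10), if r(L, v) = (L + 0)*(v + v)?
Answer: -175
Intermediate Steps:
r(L, v) = 2*L*v (r(L, v) = L*(2*v) = 2*L*v)
g(O) = -15 (g(O) = -5*3 = -15)
g(18) + r(8, -10) = -15 + 2*8*(-10) = -15 - 160 = -175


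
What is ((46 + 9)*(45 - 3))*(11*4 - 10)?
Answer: 78540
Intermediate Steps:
((46 + 9)*(45 - 3))*(11*4 - 10) = (55*42)*(44 - 10) = 2310*34 = 78540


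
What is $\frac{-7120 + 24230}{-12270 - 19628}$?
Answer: $- \frac{8555}{15949} \approx -0.5364$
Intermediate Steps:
$\frac{-7120 + 24230}{-12270 - 19628} = \frac{17110}{-31898} = 17110 \left(- \frac{1}{31898}\right) = - \frac{8555}{15949}$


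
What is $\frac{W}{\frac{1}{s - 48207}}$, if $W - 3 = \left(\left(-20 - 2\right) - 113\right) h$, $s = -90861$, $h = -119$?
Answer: $-2234544624$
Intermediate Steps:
$W = 16068$ ($W = 3 + \left(\left(-20 - 2\right) - 113\right) \left(-119\right) = 3 + \left(-22 - 113\right) \left(-119\right) = 3 - -16065 = 3 + 16065 = 16068$)
$\frac{W}{\frac{1}{s - 48207}} = \frac{16068}{\frac{1}{-90861 - 48207}} = \frac{16068}{\frac{1}{-139068}} = \frac{16068}{- \frac{1}{139068}} = 16068 \left(-139068\right) = -2234544624$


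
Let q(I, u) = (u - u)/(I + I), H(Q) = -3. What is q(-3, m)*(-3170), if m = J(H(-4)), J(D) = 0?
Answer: 0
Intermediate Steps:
m = 0
q(I, u) = 0 (q(I, u) = 0/((2*I)) = 0*(1/(2*I)) = 0)
q(-3, m)*(-3170) = 0*(-3170) = 0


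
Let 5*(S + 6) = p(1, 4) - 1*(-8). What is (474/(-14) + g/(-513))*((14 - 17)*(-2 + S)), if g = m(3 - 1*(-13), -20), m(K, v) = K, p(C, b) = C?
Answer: -3772483/5985 ≈ -630.32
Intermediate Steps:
S = -21/5 (S = -6 + (1 - 1*(-8))/5 = -6 + (1 + 8)/5 = -6 + (1/5)*9 = -6 + 9/5 = -21/5 ≈ -4.2000)
g = 16 (g = 3 - 1*(-13) = 3 + 13 = 16)
(474/(-14) + g/(-513))*((14 - 17)*(-2 + S)) = (474/(-14) + 16/(-513))*((14 - 17)*(-2 - 21/5)) = (474*(-1/14) + 16*(-1/513))*(-3*(-31/5)) = (-237/7 - 16/513)*(93/5) = -121693/3591*93/5 = -3772483/5985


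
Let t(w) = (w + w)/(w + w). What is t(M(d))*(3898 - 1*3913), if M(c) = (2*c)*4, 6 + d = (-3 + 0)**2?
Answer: -15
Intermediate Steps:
d = 3 (d = -6 + (-3 + 0)**2 = -6 + (-3)**2 = -6 + 9 = 3)
M(c) = 8*c
t(w) = 1 (t(w) = (2*w)/((2*w)) = (2*w)*(1/(2*w)) = 1)
t(M(d))*(3898 - 1*3913) = 1*(3898 - 1*3913) = 1*(3898 - 3913) = 1*(-15) = -15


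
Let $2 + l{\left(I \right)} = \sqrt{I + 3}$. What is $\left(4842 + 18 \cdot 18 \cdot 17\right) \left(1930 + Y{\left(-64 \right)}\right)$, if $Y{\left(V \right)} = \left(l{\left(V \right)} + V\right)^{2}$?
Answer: $64428750 - 1366200 i \sqrt{61} \approx 6.4429 \cdot 10^{7} - 1.067 \cdot 10^{7} i$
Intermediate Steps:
$l{\left(I \right)} = -2 + \sqrt{3 + I}$ ($l{\left(I \right)} = -2 + \sqrt{I + 3} = -2 + \sqrt{3 + I}$)
$Y{\left(V \right)} = \left(-2 + V + \sqrt{3 + V}\right)^{2}$ ($Y{\left(V \right)} = \left(\left(-2 + \sqrt{3 + V}\right) + V\right)^{2} = \left(-2 + V + \sqrt{3 + V}\right)^{2}$)
$\left(4842 + 18 \cdot 18 \cdot 17\right) \left(1930 + Y{\left(-64 \right)}\right) = \left(4842 + 18 \cdot 18 \cdot 17\right) \left(1930 + \left(-2 - 64 + \sqrt{3 - 64}\right)^{2}\right) = \left(4842 + 324 \cdot 17\right) \left(1930 + \left(-2 - 64 + \sqrt{-61}\right)^{2}\right) = \left(4842 + 5508\right) \left(1930 + \left(-2 - 64 + i \sqrt{61}\right)^{2}\right) = 10350 \left(1930 + \left(-66 + i \sqrt{61}\right)^{2}\right) = 19975500 + 10350 \left(-66 + i \sqrt{61}\right)^{2}$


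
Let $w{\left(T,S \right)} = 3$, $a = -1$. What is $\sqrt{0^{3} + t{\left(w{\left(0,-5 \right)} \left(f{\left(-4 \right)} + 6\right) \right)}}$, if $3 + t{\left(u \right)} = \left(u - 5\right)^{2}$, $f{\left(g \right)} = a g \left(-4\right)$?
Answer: $\sqrt{1222} \approx 34.957$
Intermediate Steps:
$f{\left(g \right)} = 4 g$ ($f{\left(g \right)} = - g \left(-4\right) = 4 g$)
$t{\left(u \right)} = -3 + \left(-5 + u\right)^{2}$ ($t{\left(u \right)} = -3 + \left(u - 5\right)^{2} = -3 + \left(-5 + u\right)^{2}$)
$\sqrt{0^{3} + t{\left(w{\left(0,-5 \right)} \left(f{\left(-4 \right)} + 6\right) \right)}} = \sqrt{0^{3} - \left(3 - \left(-5 + 3 \left(4 \left(-4\right) + 6\right)\right)^{2}\right)} = \sqrt{0 - \left(3 - \left(-5 + 3 \left(-16 + 6\right)\right)^{2}\right)} = \sqrt{0 - \left(3 - \left(-5 + 3 \left(-10\right)\right)^{2}\right)} = \sqrt{0 - \left(3 - \left(-5 - 30\right)^{2}\right)} = \sqrt{0 - \left(3 - \left(-35\right)^{2}\right)} = \sqrt{0 + \left(-3 + 1225\right)} = \sqrt{0 + 1222} = \sqrt{1222}$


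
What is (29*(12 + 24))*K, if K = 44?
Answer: 45936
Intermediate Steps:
(29*(12 + 24))*K = (29*(12 + 24))*44 = (29*36)*44 = 1044*44 = 45936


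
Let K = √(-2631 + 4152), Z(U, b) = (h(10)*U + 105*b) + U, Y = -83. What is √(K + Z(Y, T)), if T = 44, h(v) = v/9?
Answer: √40354/3 ≈ 66.961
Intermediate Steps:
h(v) = v/9 (h(v) = v*(⅑) = v/9)
Z(U, b) = 105*b + 19*U/9 (Z(U, b) = (((⅑)*10)*U + 105*b) + U = (10*U/9 + 105*b) + U = (105*b + 10*U/9) + U = 105*b + 19*U/9)
K = 39 (K = √1521 = 39)
√(K + Z(Y, T)) = √(39 + (105*44 + (19/9)*(-83))) = √(39 + (4620 - 1577/9)) = √(39 + 40003/9) = √(40354/9) = √40354/3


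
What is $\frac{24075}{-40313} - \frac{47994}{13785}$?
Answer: $- \frac{755551999}{185238235} \approx -4.0788$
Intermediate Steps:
$\frac{24075}{-40313} - \frac{47994}{13785} = 24075 \left(- \frac{1}{40313}\right) - \frac{15998}{4595} = - \frac{24075}{40313} - \frac{15998}{4595} = - \frac{755551999}{185238235}$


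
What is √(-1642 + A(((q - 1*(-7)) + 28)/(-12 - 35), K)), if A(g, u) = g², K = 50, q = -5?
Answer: I*√3626278/47 ≈ 40.517*I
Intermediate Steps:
√(-1642 + A(((q - 1*(-7)) + 28)/(-12 - 35), K)) = √(-1642 + (((-5 - 1*(-7)) + 28)/(-12 - 35))²) = √(-1642 + (((-5 + 7) + 28)/(-47))²) = √(-1642 + ((2 + 28)*(-1/47))²) = √(-1642 + (30*(-1/47))²) = √(-1642 + (-30/47)²) = √(-1642 + 900/2209) = √(-3626278/2209) = I*√3626278/47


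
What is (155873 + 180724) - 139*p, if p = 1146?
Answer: 177303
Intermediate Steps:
(155873 + 180724) - 139*p = (155873 + 180724) - 139*1146 = 336597 - 159294 = 177303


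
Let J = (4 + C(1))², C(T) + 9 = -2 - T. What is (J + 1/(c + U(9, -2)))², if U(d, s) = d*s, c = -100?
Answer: 57017601/13924 ≈ 4094.9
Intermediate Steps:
C(T) = -11 - T (C(T) = -9 + (-2 - T) = -11 - T)
J = 64 (J = (4 + (-11 - 1*1))² = (4 + (-11 - 1))² = (4 - 12)² = (-8)² = 64)
(J + 1/(c + U(9, -2)))² = (64 + 1/(-100 + 9*(-2)))² = (64 + 1/(-100 - 18))² = (64 + 1/(-118))² = (64 - 1/118)² = (7551/118)² = 57017601/13924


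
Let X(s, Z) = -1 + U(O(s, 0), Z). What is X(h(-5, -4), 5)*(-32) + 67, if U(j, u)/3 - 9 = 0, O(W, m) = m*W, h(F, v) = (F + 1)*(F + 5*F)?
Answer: -765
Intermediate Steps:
h(F, v) = 6*F*(1 + F) (h(F, v) = (1 + F)*(6*F) = 6*F*(1 + F))
O(W, m) = W*m
U(j, u) = 27 (U(j, u) = 27 + 3*0 = 27 + 0 = 27)
X(s, Z) = 26 (X(s, Z) = -1 + 27 = 26)
X(h(-5, -4), 5)*(-32) + 67 = 26*(-32) + 67 = -832 + 67 = -765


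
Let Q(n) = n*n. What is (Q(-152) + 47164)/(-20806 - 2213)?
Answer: -70268/23019 ≈ -3.0526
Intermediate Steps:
Q(n) = n²
(Q(-152) + 47164)/(-20806 - 2213) = ((-152)² + 47164)/(-20806 - 2213) = (23104 + 47164)/(-23019) = 70268*(-1/23019) = -70268/23019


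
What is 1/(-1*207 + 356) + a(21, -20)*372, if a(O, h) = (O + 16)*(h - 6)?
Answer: -53321735/149 ≈ -3.5786e+5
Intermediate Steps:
a(O, h) = (-6 + h)*(16 + O) (a(O, h) = (16 + O)*(-6 + h) = (-6 + h)*(16 + O))
1/(-1*207 + 356) + a(21, -20)*372 = 1/(-1*207 + 356) + (-96 - 6*21 + 16*(-20) + 21*(-20))*372 = 1/(-207 + 356) + (-96 - 126 - 320 - 420)*372 = 1/149 - 962*372 = 1/149 - 357864 = -53321735/149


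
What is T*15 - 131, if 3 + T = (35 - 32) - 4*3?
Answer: -311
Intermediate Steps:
T = -12 (T = -3 + ((35 - 32) - 4*3) = -3 + (3 - 12) = -3 - 9 = -12)
T*15 - 131 = -12*15 - 131 = -180 - 131 = -311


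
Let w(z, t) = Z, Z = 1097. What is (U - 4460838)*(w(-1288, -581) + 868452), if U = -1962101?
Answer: -5585060184511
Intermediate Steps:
w(z, t) = 1097
(U - 4460838)*(w(-1288, -581) + 868452) = (-1962101 - 4460838)*(1097 + 868452) = -6422939*869549 = -5585060184511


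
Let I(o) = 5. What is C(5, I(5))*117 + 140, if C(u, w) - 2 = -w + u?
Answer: 374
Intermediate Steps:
C(u, w) = 2 + u - w (C(u, w) = 2 + (-w + u) = 2 + (u - w) = 2 + u - w)
C(5, I(5))*117 + 140 = (2 + 5 - 1*5)*117 + 140 = (2 + 5 - 5)*117 + 140 = 2*117 + 140 = 234 + 140 = 374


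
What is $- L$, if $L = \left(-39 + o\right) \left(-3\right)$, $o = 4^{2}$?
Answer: $-69$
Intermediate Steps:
$o = 16$
$L = 69$ ($L = \left(-39 + 16\right) \left(-3\right) = \left(-23\right) \left(-3\right) = 69$)
$- L = \left(-1\right) 69 = -69$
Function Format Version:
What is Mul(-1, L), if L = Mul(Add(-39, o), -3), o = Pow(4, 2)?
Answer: -69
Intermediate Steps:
o = 16
L = 69 (L = Mul(Add(-39, 16), -3) = Mul(-23, -3) = 69)
Mul(-1, L) = Mul(-1, 69) = -69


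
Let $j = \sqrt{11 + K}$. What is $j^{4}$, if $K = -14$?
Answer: $9$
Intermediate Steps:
$j = i \sqrt{3}$ ($j = \sqrt{11 - 14} = \sqrt{-3} = i \sqrt{3} \approx 1.732 i$)
$j^{4} = \left(i \sqrt{3}\right)^{4} = 9$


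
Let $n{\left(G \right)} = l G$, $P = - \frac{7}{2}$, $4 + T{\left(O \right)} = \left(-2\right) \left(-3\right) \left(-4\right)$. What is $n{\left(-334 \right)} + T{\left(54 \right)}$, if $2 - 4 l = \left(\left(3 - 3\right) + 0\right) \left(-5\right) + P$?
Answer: $- \frac{1949}{4} \approx -487.25$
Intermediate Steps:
$T{\left(O \right)} = -28$ ($T{\left(O \right)} = -4 + \left(-2\right) \left(-3\right) \left(-4\right) = -4 + 6 \left(-4\right) = -4 - 24 = -28$)
$P = - \frac{7}{2}$ ($P = \left(-7\right) \frac{1}{2} = - \frac{7}{2} \approx -3.5$)
$l = \frac{11}{8}$ ($l = \frac{1}{2} - \frac{\left(\left(3 - 3\right) + 0\right) \left(-5\right) - \frac{7}{2}}{4} = \frac{1}{2} - \frac{\left(0 + 0\right) \left(-5\right) - \frac{7}{2}}{4} = \frac{1}{2} - \frac{0 \left(-5\right) - \frac{7}{2}}{4} = \frac{1}{2} - \frac{0 - \frac{7}{2}}{4} = \frac{1}{2} - - \frac{7}{8} = \frac{1}{2} + \frac{7}{8} = \frac{11}{8} \approx 1.375$)
$n{\left(G \right)} = \frac{11 G}{8}$
$n{\left(-334 \right)} + T{\left(54 \right)} = \frac{11}{8} \left(-334\right) - 28 = - \frac{1837}{4} - 28 = - \frac{1949}{4}$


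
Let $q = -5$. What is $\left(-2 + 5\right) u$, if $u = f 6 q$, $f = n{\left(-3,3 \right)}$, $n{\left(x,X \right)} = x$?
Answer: $270$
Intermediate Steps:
$f = -3$
$u = 90$ ($u = - 3 \cdot 6 \left(-5\right) = \left(-3\right) \left(-30\right) = 90$)
$\left(-2 + 5\right) u = \left(-2 + 5\right) 90 = 3 \cdot 90 = 270$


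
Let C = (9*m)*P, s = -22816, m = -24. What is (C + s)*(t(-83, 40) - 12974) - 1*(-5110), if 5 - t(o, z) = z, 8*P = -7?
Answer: 294359753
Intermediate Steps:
P = -7/8 (P = (⅛)*(-7) = -7/8 ≈ -0.87500)
C = 189 (C = (9*(-24))*(-7/8) = -216*(-7/8) = 189)
t(o, z) = 5 - z
(C + s)*(t(-83, 40) - 12974) - 1*(-5110) = (189 - 22816)*((5 - 1*40) - 12974) - 1*(-5110) = -22627*((5 - 40) - 12974) + 5110 = -22627*(-35 - 12974) + 5110 = -22627*(-13009) + 5110 = 294354643 + 5110 = 294359753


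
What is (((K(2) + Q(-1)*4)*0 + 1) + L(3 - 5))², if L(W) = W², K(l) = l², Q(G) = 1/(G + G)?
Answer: 25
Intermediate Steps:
Q(G) = 1/(2*G)
(((K(2) + Q(-1)*4)*0 + 1) + L(3 - 5))² = (((2² + ((½)/(-1))*4)*0 + 1) + (3 - 5)²)² = (((4 + ((½)*(-1))*4)*0 + 1) + (-2)²)² = (((4 - ½*4)*0 + 1) + 4)² = (((4 - 2)*0 + 1) + 4)² = ((2*0 + 1) + 4)² = ((0 + 1) + 4)² = (1 + 4)² = 5² = 25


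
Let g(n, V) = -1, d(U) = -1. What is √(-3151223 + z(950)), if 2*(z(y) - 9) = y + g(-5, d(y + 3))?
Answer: I*√12602958/2 ≈ 1775.0*I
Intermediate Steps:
z(y) = 17/2 + y/2 (z(y) = 9 + (y - 1)/2 = 9 + (-1 + y)/2 = 9 + (-½ + y/2) = 17/2 + y/2)
√(-3151223 + z(950)) = √(-3151223 + (17/2 + (½)*950)) = √(-3151223 + (17/2 + 475)) = √(-3151223 + 967/2) = √(-6301479/2) = I*√12602958/2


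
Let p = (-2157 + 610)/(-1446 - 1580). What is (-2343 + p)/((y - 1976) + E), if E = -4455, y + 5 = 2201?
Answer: 416963/753830 ≈ 0.55313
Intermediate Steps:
y = 2196 (y = -5 + 2201 = 2196)
p = 91/178 (p = -1547/(-3026) = -1547*(-1/3026) = 91/178 ≈ 0.51124)
(-2343 + p)/((y - 1976) + E) = (-2343 + 91/178)/((2196 - 1976) - 4455) = -416963/(178*(220 - 4455)) = -416963/178/(-4235) = -416963/178*(-1/4235) = 416963/753830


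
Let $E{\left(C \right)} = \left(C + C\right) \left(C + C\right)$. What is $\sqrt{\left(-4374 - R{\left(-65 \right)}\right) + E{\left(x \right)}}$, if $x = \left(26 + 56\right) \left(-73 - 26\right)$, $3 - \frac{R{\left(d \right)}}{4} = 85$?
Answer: $5 \sqrt{10544146} \approx 16236.0$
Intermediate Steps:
$R{\left(d \right)} = -328$ ($R{\left(d \right)} = 12 - 340 = -328$)
$x = -8118$ ($x = 82 \left(-99\right) = -8118$)
$E{\left(C \right)} = 4 C^{2}$ ($E{\left(C \right)} = 2 C 2 C = 4 C^{2}$)
$\sqrt{\left(-4374 - R{\left(-65 \right)}\right) + E{\left(x \right)}} = \sqrt{\left(-4374 - -328\right) + 4 \left(-8118\right)^{2}} = \sqrt{\left(-4374 + 328\right) + 4 \cdot 65901924} = \sqrt{-4046 + 263607696} = \sqrt{263603650} = 5 \sqrt{10544146}$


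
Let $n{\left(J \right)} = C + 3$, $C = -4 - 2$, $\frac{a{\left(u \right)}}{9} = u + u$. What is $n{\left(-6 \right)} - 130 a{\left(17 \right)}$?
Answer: $-39783$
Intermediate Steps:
$a{\left(u \right)} = 18 u$ ($a{\left(u \right)} = 9 \left(u + u\right) = 9 \cdot 2 u = 18 u$)
$C = -6$
$n{\left(J \right)} = -3$ ($n{\left(J \right)} = -6 + 3 = -3$)
$n{\left(-6 \right)} - 130 a{\left(17 \right)} = -3 - 130 \cdot 18 \cdot 17 = -3 - 39780 = -39783$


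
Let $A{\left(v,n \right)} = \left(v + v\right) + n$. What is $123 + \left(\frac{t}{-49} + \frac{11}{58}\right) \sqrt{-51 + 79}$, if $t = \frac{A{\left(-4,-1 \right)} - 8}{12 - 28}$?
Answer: $123 + \frac{3819 \sqrt{7}}{11368} \approx 123.89$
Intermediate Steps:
$A{\left(v,n \right)} = n + 2 v$ ($A{\left(v,n \right)} = 2 v + n = n + 2 v$)
$t = \frac{17}{16}$ ($t = \frac{\left(-1 + 2 \left(-4\right)\right) - 8}{12 - 28} = \frac{\left(-1 - 8\right) - 8}{-16} = \left(-9 - 8\right) \left(- \frac{1}{16}\right) = \left(-17\right) \left(- \frac{1}{16}\right) = \frac{17}{16} \approx 1.0625$)
$123 + \left(\frac{t}{-49} + \frac{11}{58}\right) \sqrt{-51 + 79} = 123 + \left(\frac{17}{16 \left(-49\right)} + \frac{11}{58}\right) \sqrt{-51 + 79} = 123 + \left(\frac{17}{16} \left(- \frac{1}{49}\right) + 11 \cdot \frac{1}{58}\right) \sqrt{28} = 123 + \left(- \frac{17}{784} + \frac{11}{58}\right) 2 \sqrt{7} = 123 + \frac{3819 \cdot 2 \sqrt{7}}{22736} = 123 + \frac{3819 \sqrt{7}}{11368}$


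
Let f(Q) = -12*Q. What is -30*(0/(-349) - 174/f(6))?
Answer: -145/2 ≈ -72.500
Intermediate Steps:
-30*(0/(-349) - 174/f(6)) = -30*(0/(-349) - 174/((-12*6))) = -30*(0*(-1/349) - 174/(-72)) = -30*(0 - 174*(-1/72)) = -30*(0 + 29/12) = -30*29/12 = -145/2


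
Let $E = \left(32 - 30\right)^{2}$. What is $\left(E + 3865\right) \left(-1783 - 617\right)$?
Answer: $-9285600$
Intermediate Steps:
$E = 4$ ($E = \left(32 - 30\right)^{2} = 2^{2} = 4$)
$\left(E + 3865\right) \left(-1783 - 617\right) = \left(4 + 3865\right) \left(-1783 - 617\right) = 3869 \left(-2400\right) = -9285600$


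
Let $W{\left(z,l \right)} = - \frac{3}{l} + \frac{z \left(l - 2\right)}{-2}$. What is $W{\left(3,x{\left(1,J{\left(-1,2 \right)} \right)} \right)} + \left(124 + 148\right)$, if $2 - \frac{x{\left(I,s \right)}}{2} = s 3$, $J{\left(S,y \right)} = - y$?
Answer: $\frac{4013}{16} \approx 250.81$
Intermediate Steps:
$x{\left(I,s \right)} = 4 - 6 s$ ($x{\left(I,s \right)} = 4 - 2 s 3 = 4 - 2 \cdot 3 s = 4 - 6 s$)
$W{\left(z,l \right)} = - \frac{3}{l} - \frac{z \left(-2 + l\right)}{2}$ ($W{\left(z,l \right)} = - \frac{3}{l} + z \left(-2 + l\right) \left(- \frac{1}{2}\right) = - \frac{3}{l} - \frac{z \left(-2 + l\right)}{2}$)
$W{\left(3,x{\left(1,J{\left(-1,2 \right)} \right)} \right)} + \left(124 + 148\right) = \left(3 - \frac{3}{4 - 6 \left(\left(-1\right) 2\right)} - \frac{1}{2} \left(4 - 6 \left(\left(-1\right) 2\right)\right) 3\right) + \left(124 + 148\right) = \left(3 - \frac{3}{4 - -12} - \frac{1}{2} \left(4 - -12\right) 3\right) + 272 = \left(3 - \frac{3}{4 + 12} - \frac{1}{2} \left(4 + 12\right) 3\right) + 272 = \left(3 - \frac{3}{16} - 8 \cdot 3\right) + 272 = \left(3 - \frac{3}{16} - 24\right) + 272 = - \frac{339}{16} + 272 = \frac{4013}{16}$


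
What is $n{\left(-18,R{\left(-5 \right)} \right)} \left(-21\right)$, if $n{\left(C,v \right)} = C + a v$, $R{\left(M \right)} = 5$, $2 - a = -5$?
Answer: $-357$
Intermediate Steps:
$a = 7$ ($a = 2 - -5 = 2 + 5 = 7$)
$n{\left(C,v \right)} = C + 7 v$
$n{\left(-18,R{\left(-5 \right)} \right)} \left(-21\right) = \left(-18 + 7 \cdot 5\right) \left(-21\right) = \left(-18 + 35\right) \left(-21\right) = 17 \left(-21\right) = -357$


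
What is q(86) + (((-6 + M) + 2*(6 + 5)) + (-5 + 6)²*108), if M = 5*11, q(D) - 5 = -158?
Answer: 26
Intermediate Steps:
q(D) = -153 (q(D) = 5 - 158 = -153)
M = 55
q(86) + (((-6 + M) + 2*(6 + 5)) + (-5 + 6)²*108) = -153 + (((-6 + 55) + 2*(6 + 5)) + (-5 + 6)²*108) = -153 + ((49 + 2*11) + 1²*108) = -153 + ((49 + 22) + 1*108) = -153 + (71 + 108) = -153 + 179 = 26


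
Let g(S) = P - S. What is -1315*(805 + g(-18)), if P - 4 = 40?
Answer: -1140105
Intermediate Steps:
P = 44 (P = 4 + 40 = 44)
g(S) = 44 - S
-1315*(805 + g(-18)) = -1315*(805 + (44 - 1*(-18))) = -1315*(805 + (44 + 18)) = -1315*(805 + 62) = -1315*867 = -1140105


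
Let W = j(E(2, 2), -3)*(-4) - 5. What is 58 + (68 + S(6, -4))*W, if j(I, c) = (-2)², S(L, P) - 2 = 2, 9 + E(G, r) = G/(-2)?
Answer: -1454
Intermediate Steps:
E(G, r) = -9 - G/2 (E(G, r) = -9 + G/(-2) = -9 + G*(-½) = -9 - G/2)
S(L, P) = 4 (S(L, P) = 2 + 2 = 4)
j(I, c) = 4
W = -21 (W = 4*(-4) - 5 = -16 - 5 = -21)
58 + (68 + S(6, -4))*W = 58 + (68 + 4)*(-21) = 58 + 72*(-21) = 58 - 1512 = -1454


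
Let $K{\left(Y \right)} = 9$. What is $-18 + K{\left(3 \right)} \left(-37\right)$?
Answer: $-351$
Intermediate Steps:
$-18 + K{\left(3 \right)} \left(-37\right) = -18 + 9 \left(-37\right) = -18 - 333 = -351$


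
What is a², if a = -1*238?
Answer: 56644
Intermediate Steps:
a = -238
a² = (-238)² = 56644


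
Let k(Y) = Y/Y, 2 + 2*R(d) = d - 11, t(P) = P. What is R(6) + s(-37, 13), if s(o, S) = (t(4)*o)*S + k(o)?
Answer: -3853/2 ≈ -1926.5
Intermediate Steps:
R(d) = -13/2 + d/2 (R(d) = -1 + (d - 11)/2 = -1 + (-11 + d)/2 = -1 + (-11/2 + d/2) = -13/2 + d/2)
k(Y) = 1
s(o, S) = 1 + 4*S*o (s(o, S) = (4*o)*S + 1 = 4*S*o + 1 = 1 + 4*S*o)
R(6) + s(-37, 13) = (-13/2 + (½)*6) + (1 + 4*13*(-37)) = (-13/2 + 3) + (1 - 1924) = -7/2 - 1923 = -3853/2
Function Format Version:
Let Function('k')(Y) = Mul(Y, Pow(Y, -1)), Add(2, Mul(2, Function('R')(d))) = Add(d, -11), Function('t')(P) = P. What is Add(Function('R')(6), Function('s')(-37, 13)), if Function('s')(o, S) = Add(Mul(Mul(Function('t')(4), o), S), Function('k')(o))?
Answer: Rational(-3853, 2) ≈ -1926.5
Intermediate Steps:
Function('R')(d) = Add(Rational(-13, 2), Mul(Rational(1, 2), d)) (Function('R')(d) = Add(-1, Mul(Rational(1, 2), Add(d, -11))) = Add(-1, Mul(Rational(1, 2), Add(-11, d))) = Add(-1, Add(Rational(-11, 2), Mul(Rational(1, 2), d))) = Add(Rational(-13, 2), Mul(Rational(1, 2), d)))
Function('k')(Y) = 1
Function('s')(o, S) = Add(1, Mul(4, S, o)) (Function('s')(o, S) = Add(Mul(Mul(4, o), S), 1) = Add(Mul(4, S, o), 1) = Add(1, Mul(4, S, o)))
Add(Function('R')(6), Function('s')(-37, 13)) = Add(Add(Rational(-13, 2), Mul(Rational(1, 2), 6)), Add(1, Mul(4, 13, -37))) = Add(Add(Rational(-13, 2), 3), Add(1, -1924)) = Add(Rational(-7, 2), -1923) = Rational(-3853, 2)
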